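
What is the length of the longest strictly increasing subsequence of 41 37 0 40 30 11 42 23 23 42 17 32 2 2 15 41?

5

Let dp[i] be the longest increasing subsequence ending at position i. Then dp = [1, 1, 1, 2, 2, 2, 3, 3, 3, 4, 3, 4, 2, 2, 3, 5].
The maximum is 5; one witness is 0, 11, 23, 32, 41 at positions 3,6,8,12,16.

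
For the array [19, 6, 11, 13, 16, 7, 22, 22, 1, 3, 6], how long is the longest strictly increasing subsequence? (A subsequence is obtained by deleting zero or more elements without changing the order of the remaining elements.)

5

Scanning left to right, the best length ending at each element is: 19→1, 6→1, 11→2, 13→3, 16→4, 7→2, 22→5, 22→5, 1→1, 3→2, 6→3.
So the longest increasing subsequence has length 5, e.g. 6, 11, 13, 16, 22.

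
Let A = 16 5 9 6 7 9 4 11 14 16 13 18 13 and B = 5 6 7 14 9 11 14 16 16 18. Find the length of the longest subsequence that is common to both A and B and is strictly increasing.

8

For each value that appears in both, track the longest common increasing run ending there.
The best achievable length is 8; one witness is 5, 6, 7, 9, 11, 14, 16, 18 (A-positions 2,4,5,6,8,9,10,12, B-positions 1,2,3,5,6,7,8,10).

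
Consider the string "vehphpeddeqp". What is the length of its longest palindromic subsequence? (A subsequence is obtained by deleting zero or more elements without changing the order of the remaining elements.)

6

One longest palindromic subsequence is peddep (positions 4,7,8,9,10,12); it reads the same forward and backward, and the interval DP gives dp[1][12] = 6.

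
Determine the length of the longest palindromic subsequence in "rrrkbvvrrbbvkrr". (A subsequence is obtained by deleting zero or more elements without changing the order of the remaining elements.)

10

Using dp[i][j] = 2 + dp[i+1][j−1] if the ends match, else max(dp[i+1][j], dp[i][j−1]):
dp[1][15] = 10. A witness is rrkvbbvkrr at positions 1,2,4,6,10,11,12,13,14,15.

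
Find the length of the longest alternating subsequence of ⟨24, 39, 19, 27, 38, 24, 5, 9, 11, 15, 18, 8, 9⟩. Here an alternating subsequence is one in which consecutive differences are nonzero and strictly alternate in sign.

Track the best alternating length ending on an up-step vs a down-step at each position: up/down = 1/1, 2/1, 1/3, 4/3, 4/3, 4/5, 1/5, 6/5, 6/5, 6/5, 6/5, 6/7, 8/7.
The maximum over both is 8; one such subsequence is 24, 39, 19, 27, 5, 9, 8, 9.

8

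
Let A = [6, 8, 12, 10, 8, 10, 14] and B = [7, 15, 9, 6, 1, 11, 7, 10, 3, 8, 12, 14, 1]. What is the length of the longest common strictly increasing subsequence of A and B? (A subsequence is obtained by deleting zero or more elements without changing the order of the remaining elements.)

A longest common strictly increasing subsequence is 6, 8, 12, 14 (length 4); it appears in order in both A and B, and no longer such subsequence exists.

4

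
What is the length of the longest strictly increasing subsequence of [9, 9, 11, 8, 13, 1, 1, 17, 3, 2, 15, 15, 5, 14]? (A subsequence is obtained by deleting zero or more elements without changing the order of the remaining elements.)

4

Let dp[i] be the longest increasing subsequence ending at position i. Then dp = [1, 1, 2, 1, 3, 1, 1, 4, 2, 2, 4, 4, 3, 4].
The maximum is 4; one witness is 9, 11, 13, 17 at positions 1,3,5,8.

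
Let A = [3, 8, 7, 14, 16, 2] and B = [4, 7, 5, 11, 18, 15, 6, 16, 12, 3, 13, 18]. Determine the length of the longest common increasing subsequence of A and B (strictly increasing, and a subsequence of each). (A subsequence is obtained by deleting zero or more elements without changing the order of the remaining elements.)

2

A longest common strictly increasing subsequence is 7, 16 (length 2); it appears in order in both A and B, and no longer such subsequence exists.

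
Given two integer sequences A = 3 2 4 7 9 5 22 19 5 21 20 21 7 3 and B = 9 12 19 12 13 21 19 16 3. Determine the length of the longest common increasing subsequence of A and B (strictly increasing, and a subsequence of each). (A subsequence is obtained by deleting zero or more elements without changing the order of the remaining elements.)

A longest common strictly increasing subsequence is 9, 19, 21 (length 3); it appears in order in both A and B, and no longer such subsequence exists.

3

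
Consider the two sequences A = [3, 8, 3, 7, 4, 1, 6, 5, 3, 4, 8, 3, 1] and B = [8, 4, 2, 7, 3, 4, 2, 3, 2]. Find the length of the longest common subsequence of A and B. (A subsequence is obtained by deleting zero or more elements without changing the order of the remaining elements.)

5

Backtracking the LCS table gives one alignment: 8 (A2,B1) → 7 (A4,B4) → 3 (A9,B5) → 4 (A10,B6) → 3 (A12,B8).
So the longest common subsequence has length 5.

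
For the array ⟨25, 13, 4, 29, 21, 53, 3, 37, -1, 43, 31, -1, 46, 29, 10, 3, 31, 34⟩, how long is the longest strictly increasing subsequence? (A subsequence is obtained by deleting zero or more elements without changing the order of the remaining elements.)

5

Let dp[i] be the longest increasing subsequence ending at position i. Then dp = [1, 1, 1, 2, 2, 3, 1, 3, 1, 4, 3, 1, 5, 3, 2, 2, 4, 5].
The maximum is 5; one witness is 25, 29, 37, 43, 46 at positions 1,4,8,10,13.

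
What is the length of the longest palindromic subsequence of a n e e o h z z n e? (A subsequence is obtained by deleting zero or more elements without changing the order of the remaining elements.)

4

One longest palindromic subsequence is ezze (positions 3,7,8,10); it reads the same forward and backward, and the interval DP gives dp[1][10] = 4.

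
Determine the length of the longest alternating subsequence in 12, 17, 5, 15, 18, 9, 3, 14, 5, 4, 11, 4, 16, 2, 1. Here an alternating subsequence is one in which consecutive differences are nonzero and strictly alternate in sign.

Track the best alternating length ending on an up-step vs a down-step at each position: up/down = 1/1, 2/1, 1/3, 4/3, 4/1, 4/5, 1/5, 6/5, 6/7, 6/7, 8/7, 6/9, 10/5, 1/11, 1/11.
The maximum over both is 11; one such subsequence is 12, 17, 5, 15, 9, 14, 5, 11, 4, 16, 2.

11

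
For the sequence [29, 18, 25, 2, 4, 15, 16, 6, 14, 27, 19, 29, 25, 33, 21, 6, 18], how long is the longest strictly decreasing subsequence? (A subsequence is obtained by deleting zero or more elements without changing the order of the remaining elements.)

5

Scanning left to right, the best length ending at each element is: 29→1, 18→2, 25→2, 2→3, 4→3, 15→3, 16→3, 6→4, 14→4, 27→2, 19→3, 29→1, 25→3, 33→1, 21→4, 6→5, 18→5.
So the longest decreasing subsequence has length 5, e.g. 29, 18, 15, 14, 6.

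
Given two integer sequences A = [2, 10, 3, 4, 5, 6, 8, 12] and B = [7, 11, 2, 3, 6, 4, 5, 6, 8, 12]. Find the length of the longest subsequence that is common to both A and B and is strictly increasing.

For each value that appears in both, track the longest common increasing run ending there.
The best achievable length is 7; one witness is 2, 3, 4, 5, 6, 8, 12 (A-positions 1,3,4,5,6,7,8, B-positions 3,4,6,7,8,9,10).

7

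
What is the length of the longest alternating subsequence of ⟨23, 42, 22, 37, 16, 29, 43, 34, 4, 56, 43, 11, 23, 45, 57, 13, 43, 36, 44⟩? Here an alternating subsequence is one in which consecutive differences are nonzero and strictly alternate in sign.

A longest alternating subsequence is 23, 42, 22, 37, 16, 43, 34, 56, 11, 23, 13, 43, 36, 44 (positions 1,2,3,4,5,7,8,10,12,13,16,17,18,19); its 13 consecutive differences strictly alternate in sign, and length 14 is optimal.

14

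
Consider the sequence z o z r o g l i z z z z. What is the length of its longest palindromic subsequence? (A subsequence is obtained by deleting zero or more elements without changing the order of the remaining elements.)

One longest palindromic subsequence is zzzzzz (positions 1,3,9,10,11,12); it reads the same forward and backward, and the interval DP gives dp[1][12] = 6.

6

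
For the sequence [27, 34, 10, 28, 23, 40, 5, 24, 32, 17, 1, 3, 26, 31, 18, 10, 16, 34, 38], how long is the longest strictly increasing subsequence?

Let dp[i] be the longest increasing subsequence ending at position i. Then dp = [1, 2, 1, 2, 2, 3, 1, 3, 4, 2, 1, 2, 4, 5, 3, 3, 4, 6, 7].
The maximum is 7; one witness is 10, 23, 24, 26, 31, 34, 38 at positions 3,5,8,13,14,18,19.

7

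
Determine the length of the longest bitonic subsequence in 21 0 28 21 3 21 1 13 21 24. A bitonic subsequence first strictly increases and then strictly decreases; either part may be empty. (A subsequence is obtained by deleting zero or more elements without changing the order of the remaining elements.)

One longest bitonic subsequence is 21, 28, 21, 3, 1 (positions 1,3,4,5,7): it rises to 28 then falls. Length 5 is optimal.

5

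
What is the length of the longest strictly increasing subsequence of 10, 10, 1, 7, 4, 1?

2

Let dp[i] be the longest increasing subsequence ending at position i. Then dp = [1, 1, 1, 2, 2, 1].
The maximum is 2; one witness is 1, 7 at positions 3,4.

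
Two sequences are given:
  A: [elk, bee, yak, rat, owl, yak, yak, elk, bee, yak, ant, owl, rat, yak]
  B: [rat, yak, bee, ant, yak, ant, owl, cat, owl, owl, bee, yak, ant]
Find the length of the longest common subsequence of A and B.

A longest common subsequence is rat, yak, bee, yak, ant, owl, yak (length 7); the LCS DP confirms no longer common subsequence exists.

7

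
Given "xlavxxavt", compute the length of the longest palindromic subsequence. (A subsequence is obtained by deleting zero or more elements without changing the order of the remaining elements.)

One longest palindromic subsequence is vxxv (positions 4,5,6,8); it reads the same forward and backward, and the interval DP gives dp[1][9] = 4.

4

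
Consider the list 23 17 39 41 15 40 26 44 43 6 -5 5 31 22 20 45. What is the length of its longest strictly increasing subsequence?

5

Let dp[i] be the longest increasing subsequence ending at position i. Then dp = [1, 1, 2, 3, 1, 3, 2, 4, 4, 1, 1, 2, 3, 3, 3, 5].
The maximum is 5; one witness is 23, 39, 41, 44, 45 at positions 1,3,4,8,16.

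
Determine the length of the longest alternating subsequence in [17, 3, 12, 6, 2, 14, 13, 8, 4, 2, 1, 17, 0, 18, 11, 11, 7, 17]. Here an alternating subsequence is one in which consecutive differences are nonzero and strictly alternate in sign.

A longest alternating subsequence is 17, 3, 12, 6, 14, 13, 17, 0, 18, 11, 17 (positions 1,2,3,4,6,7,12,13,14,15,18); its 10 consecutive differences strictly alternate in sign, and length 11 is optimal.

11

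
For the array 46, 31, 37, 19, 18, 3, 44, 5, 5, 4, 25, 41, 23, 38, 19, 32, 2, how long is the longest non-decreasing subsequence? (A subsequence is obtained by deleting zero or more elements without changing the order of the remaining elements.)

5

Scanning left to right, the best length ending at each element is: 46→1, 31→1, 37→2, 19→1, 18→1, 3→1, 44→3, 5→2, 5→3, 4→2, 25→4, 41→5, 23→4, 38→5, 19→4, 32→5, 2→1.
So the longest non-decreasing subsequence has length 5, e.g. 3, 5, 5, 25, 41.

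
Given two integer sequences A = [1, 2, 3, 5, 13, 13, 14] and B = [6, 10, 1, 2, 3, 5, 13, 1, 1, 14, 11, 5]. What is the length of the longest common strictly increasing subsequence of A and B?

For each value that appears in both, track the longest common increasing run ending there.
The best achievable length is 6; one witness is 1, 2, 3, 5, 13, 14 (A-positions 1,2,3,4,5,7, B-positions 3,4,5,6,7,10).

6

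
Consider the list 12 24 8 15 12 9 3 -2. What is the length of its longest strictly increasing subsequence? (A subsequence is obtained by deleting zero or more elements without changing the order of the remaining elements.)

2

Let dp[i] be the longest increasing subsequence ending at position i. Then dp = [1, 2, 1, 2, 2, 2, 1, 1].
The maximum is 2; one witness is 12, 24 at positions 1,2.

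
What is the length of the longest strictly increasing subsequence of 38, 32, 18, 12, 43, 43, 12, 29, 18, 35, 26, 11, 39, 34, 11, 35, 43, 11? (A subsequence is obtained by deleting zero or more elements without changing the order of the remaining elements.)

Let dp[i] be the longest increasing subsequence ending at position i. Then dp = [1, 1, 1, 1, 2, 2, 1, 2, 2, 3, 3, 1, 4, 4, 1, 5, 6, 1].
The maximum is 6; one witness is 12, 18, 26, 34, 35, 43 at positions 4,9,11,14,16,17.

6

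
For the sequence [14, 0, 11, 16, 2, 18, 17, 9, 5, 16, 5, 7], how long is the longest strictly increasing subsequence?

4

Scanning left to right, the best length ending at each element is: 14→1, 0→1, 11→2, 16→3, 2→2, 18→4, 17→4, 9→3, 5→3, 16→4, 5→3, 7→4.
So the longest increasing subsequence has length 4, e.g. 0, 11, 16, 18.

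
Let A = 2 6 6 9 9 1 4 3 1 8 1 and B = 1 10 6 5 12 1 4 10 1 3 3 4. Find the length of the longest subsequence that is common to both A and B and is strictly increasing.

For each value that appears in both, track the longest common increasing run ending there.
The best achievable length is 2; one witness is 1, 4 (A-positions 6,7, B-positions 1,7).

2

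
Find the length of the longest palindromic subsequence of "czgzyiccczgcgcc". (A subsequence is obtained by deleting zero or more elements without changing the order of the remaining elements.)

Using dp[i][j] = 2 + dp[i+1][j−1] if the ends match, else max(dp[i+1][j], dp[i][j−1]):
dp[1][15] = 9. A witness is cgzccczgc at positions 1,3,4,7,8,9,10,13,15.

9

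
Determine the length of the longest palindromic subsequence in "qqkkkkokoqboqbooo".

Using dp[i][j] = 2 + dp[i+1][j−1] if the ends match, else max(dp[i+1][j], dp[i][j−1]):
dp[1][17] = 9. A witness is qqkkkkkqq at positions 1,2,3,4,5,6,8,10,13.

9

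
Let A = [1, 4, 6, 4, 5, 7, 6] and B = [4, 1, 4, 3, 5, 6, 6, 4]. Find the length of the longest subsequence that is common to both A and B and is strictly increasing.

For each value that appears in both, track the longest common increasing run ending there.
The best achievable length is 4; one witness is 1, 4, 5, 6 (A-positions 1,2,5,7, B-positions 2,3,5,6).

4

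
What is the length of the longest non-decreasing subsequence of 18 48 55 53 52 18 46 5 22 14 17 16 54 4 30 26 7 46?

5

Let dp[i] be the longest non-decreasing subsequence ending at position i. Then dp = [1, 2, 3, 3, 3, 2, 3, 1, 3, 2, 3, 3, 4, 1, 4, 4, 2, 5].
The maximum is 5; one witness is 18, 18, 22, 30, 46 at positions 1,6,9,15,18.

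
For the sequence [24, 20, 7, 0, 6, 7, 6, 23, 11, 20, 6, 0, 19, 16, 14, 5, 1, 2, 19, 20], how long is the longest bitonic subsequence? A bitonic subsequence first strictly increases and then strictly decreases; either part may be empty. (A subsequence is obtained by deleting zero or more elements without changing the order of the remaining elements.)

One longest bitonic subsequence is 0, 6, 7, 23, 20, 19, 16, 14, 5, 2 (positions 4,5,6,8,10,13,14,15,16,18): it rises to 23 then falls. Length 10 is optimal.

10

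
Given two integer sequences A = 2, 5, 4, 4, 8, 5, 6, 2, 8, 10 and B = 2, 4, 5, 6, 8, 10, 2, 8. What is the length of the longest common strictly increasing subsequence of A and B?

6

A longest common strictly increasing subsequence is 2, 4, 5, 6, 8, 10 (length 6); it appears in order in both A and B, and no longer such subsequence exists.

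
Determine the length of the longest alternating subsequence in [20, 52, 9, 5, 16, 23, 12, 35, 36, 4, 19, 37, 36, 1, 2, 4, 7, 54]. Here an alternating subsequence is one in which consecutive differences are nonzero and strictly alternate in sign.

A longest alternating subsequence is 20, 52, 9, 16, 12, 35, 4, 19, 1, 2 (positions 1,2,3,5,7,8,10,11,14,15); its 9 consecutive differences strictly alternate in sign, and length 10 is optimal.

10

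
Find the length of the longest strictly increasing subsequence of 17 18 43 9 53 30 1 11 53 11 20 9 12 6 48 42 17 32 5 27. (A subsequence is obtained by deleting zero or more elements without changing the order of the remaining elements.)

5

Scanning left to right, the best length ending at each element is: 17→1, 18→2, 43→3, 9→1, 53→4, 30→3, 1→1, 11→2, 53→4, 11→2, 20→3, 9→2, 12→3, 6→2, 48→4, 42→4, 17→4, 32→5, 5→2, 27→5.
So the longest increasing subsequence has length 5, e.g. 9, 11, 12, 17, 32.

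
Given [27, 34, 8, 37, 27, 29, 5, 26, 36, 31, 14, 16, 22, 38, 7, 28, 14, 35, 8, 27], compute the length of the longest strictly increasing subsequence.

6

Let dp[i] be the longest increasing subsequence ending at position i. Then dp = [1, 2, 1, 3, 2, 3, 1, 2, 4, 4, 2, 3, 4, 5, 2, 5, 3, 6, 3, 5].
The maximum is 6; one witness is 8, 14, 16, 22, 28, 35 at positions 3,11,12,13,16,18.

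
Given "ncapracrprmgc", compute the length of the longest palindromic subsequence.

One longest palindromic subsequence is cprcrpc (positions 2,4,5,7,8,9,13); it reads the same forward and backward, and the interval DP gives dp[1][13] = 7.

7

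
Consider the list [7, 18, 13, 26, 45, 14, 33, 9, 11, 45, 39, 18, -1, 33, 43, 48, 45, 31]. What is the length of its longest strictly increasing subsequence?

One longest increasing subsequence is 7, 18, 26, 33, 39, 43, 48 (positions 1,2,4,7,11,15,16), of length 7; no longer one exists.

7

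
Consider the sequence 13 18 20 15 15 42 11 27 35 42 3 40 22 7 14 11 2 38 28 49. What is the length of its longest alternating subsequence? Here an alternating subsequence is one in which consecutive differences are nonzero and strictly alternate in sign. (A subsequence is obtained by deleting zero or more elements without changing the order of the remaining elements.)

A longest alternating subsequence is 13, 18, 15, 42, 11, 27, 3, 40, 7, 14, 11, 38, 28, 49 (positions 1,2,4,6,7,8,11,12,14,15,16,18,19,20); its 13 consecutive differences strictly alternate in sign, and length 14 is optimal.

14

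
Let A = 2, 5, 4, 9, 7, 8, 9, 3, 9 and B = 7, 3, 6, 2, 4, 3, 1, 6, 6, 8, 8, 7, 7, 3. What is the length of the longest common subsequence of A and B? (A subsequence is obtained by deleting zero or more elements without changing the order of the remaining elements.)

Backtracking the LCS table gives one alignment: 2 (A1,B4) → 4 (A3,B5) → 7 (A5,B13) → 3 (A8,B14).
So the longest common subsequence has length 4.

4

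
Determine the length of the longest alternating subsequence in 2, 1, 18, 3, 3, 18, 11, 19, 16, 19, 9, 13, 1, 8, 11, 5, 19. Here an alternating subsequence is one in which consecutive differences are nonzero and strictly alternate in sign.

15

Track the best alternating length ending on an up-step vs a down-step at each position: up/down = 1/1, 1/2, 3/1, 3/4, 3/4, 5/1, 5/6, 7/1, 7/8, 9/1, 5/10, 11/10, 1/12, 13/12, 13/12, 13/14, 15/1.
The maximum over both is 15; one such subsequence is 2, 1, 18, 3, 18, 11, 19, 16, 19, 9, 13, 1, 8, 5, 19.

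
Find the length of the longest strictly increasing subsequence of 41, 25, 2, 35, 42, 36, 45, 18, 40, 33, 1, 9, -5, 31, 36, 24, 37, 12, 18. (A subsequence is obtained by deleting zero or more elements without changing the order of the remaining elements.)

Let dp[i] be the longest increasing subsequence ending at position i. Then dp = [1, 1, 1, 2, 3, 3, 4, 2, 4, 3, 1, 2, 1, 3, 4, 3, 5, 3, 4].
The maximum is 5; one witness is 2, 18, 33, 36, 37 at positions 3,8,10,15,17.

5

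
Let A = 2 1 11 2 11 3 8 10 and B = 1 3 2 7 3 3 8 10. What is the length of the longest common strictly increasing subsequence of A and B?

A longest common strictly increasing subsequence is 1, 2, 3, 8, 10 (length 5); it appears in order in both A and B, and no longer such subsequence exists.

5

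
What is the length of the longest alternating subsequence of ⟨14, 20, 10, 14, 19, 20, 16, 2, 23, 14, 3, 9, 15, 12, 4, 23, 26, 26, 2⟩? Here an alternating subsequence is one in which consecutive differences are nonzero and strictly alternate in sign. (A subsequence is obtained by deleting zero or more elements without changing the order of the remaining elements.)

11

Track the best alternating length ending on an up-step vs a down-step at each position: up/down = 1/1, 2/1, 1/3, 4/3, 4/3, 4/1, 4/5, 1/5, 6/1, 6/7, 6/7, 8/7, 8/7, 8/9, 8/9, 10/1, 10/1, 10/1, 1/11.
The maximum over both is 11; one such subsequence is 14, 20, 10, 19, 16, 23, 14, 15, 12, 23, 2.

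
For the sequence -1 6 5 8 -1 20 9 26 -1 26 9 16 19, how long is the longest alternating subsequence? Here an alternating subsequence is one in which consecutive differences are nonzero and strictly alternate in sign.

A longest alternating subsequence is -1, 6, 5, 8, -1, 20, 9, 26, -1, 26, 9, 16 (positions 1,2,3,4,5,6,7,8,9,10,11,12); its 11 consecutive differences strictly alternate in sign, and length 12 is optimal.

12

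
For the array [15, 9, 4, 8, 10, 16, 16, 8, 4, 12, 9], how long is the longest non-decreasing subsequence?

One longest non-decreasing subsequence is 4, 8, 10, 16, 16 (positions 3,4,5,6,7), of length 5; no longer one exists.

5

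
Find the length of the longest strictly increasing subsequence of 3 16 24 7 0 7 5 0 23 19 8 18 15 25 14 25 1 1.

5

One longest increasing subsequence is 3, 7, 8, 18, 25 (positions 1,4,11,12,14), of length 5; no longer one exists.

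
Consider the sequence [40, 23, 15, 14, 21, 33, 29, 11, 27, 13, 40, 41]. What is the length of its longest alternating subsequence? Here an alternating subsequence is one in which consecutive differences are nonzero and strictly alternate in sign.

7

Track the best alternating length ending on an up-step vs a down-step at each position: up/down = 1/1, 1/2, 1/2, 1/2, 3/2, 3/2, 3/4, 1/4, 5/4, 5/6, 7/1, 7/1.
The maximum over both is 7; one such subsequence is 40, 15, 21, 11, 27, 13, 40.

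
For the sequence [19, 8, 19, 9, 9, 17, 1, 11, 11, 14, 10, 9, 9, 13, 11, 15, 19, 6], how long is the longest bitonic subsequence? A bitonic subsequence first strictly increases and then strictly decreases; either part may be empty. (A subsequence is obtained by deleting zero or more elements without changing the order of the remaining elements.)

Let inc[i] be the LIS ending at i and dec[i] the longest strictly decreasing subsequence starting at i. inc = [1, 1, 2, 2, 2, 3, 1, 3, 3, 4, 3, 2, 2, 4, 4, 5, 6, 2], dec = [6, 2, 6, 2, 2, 5, 1, 4, 4, 4, 3, 2, 2, 3, 2, 2, 2, 1].
max_i inc[i]+dec[i]−1 = 7, with one witness 8, 19, 17, 14, 13, 11, 6.

7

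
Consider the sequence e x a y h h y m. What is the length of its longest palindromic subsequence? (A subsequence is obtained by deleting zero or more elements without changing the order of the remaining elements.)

One longest palindromic subsequence is yhhy (positions 4,5,6,7); it reads the same forward and backward, and the interval DP gives dp[1][8] = 4.

4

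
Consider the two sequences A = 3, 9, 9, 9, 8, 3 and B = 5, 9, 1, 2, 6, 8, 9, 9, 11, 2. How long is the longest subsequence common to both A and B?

3

Backtracking the LCS table gives one alignment: 9 (A2,B2) → 9 (A3,B7) → 9 (A4,B8).
So the longest common subsequence has length 3.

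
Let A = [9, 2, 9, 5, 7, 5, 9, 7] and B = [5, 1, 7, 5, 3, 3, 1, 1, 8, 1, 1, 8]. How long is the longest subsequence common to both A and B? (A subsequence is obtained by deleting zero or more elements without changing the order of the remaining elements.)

3

A longest common subsequence is 5, 7, 5 (length 3); the LCS DP confirms no longer common subsequence exists.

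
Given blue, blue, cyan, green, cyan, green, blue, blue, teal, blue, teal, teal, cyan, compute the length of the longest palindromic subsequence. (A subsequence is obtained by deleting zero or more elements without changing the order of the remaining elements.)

7

One longest palindromic subsequence is blue blue green cyan green blue blue (positions 1,2,4,5,6,8,10); it reads the same forward and backward, and the interval DP gives dp[1][13] = 7.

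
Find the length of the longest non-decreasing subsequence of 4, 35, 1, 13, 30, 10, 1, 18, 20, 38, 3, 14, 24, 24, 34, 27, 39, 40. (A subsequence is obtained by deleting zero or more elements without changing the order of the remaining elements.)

Scanning left to right, the best length ending at each element is: 4→1, 35→2, 1→1, 13→2, 30→3, 10→2, 1→2, 18→3, 20→4, 38→5, 3→3, 14→4, 24→5, 24→6, 34→7, 27→7, 39→8, 40→9.
So the longest non-decreasing subsequence has length 9, e.g. 4, 13, 18, 20, 24, 24, 34, 39, 40.

9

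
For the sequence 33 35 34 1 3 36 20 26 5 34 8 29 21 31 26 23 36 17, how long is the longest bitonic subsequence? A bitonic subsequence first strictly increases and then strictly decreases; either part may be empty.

9

Let inc[i] be the LIS ending at i and dec[i] the longest strictly decreasing subsequence starting at i. inc = [1, 2, 2, 1, 2, 3, 3, 4, 3, 5, 4, 5, 5, 6, 6, 6, 7, 5], dec = [5, 6, 5, 1, 1, 6, 2, 3, 1, 5, 1, 4, 2, 4, 3, 2, 2, 1].
max_i inc[i]+dec[i]−1 = 9, with one witness 1, 3, 20, 26, 34, 31, 26, 23, 17.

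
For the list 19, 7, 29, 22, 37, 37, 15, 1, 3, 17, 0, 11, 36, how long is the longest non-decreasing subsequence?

Let dp[i] be the longest non-decreasing subsequence ending at position i. Then dp = [1, 1, 2, 2, 3, 4, 2, 1, 2, 3, 1, 3, 4].
The maximum is 4; one witness is 19, 29, 37, 37 at positions 1,3,5,6.

4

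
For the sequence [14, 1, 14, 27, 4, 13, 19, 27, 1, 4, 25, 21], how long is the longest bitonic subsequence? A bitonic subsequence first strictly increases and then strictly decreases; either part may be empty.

7

Let inc[i] be the LIS ending at i and dec[i] the longest strictly decreasing subsequence starting at i. inc = [1, 1, 2, 3, 2, 3, 4, 5, 1, 2, 5, 5], dec = [3, 1, 3, 3, 2, 2, 2, 3, 1, 1, 2, 1].
max_i inc[i]+dec[i]−1 = 7, with one witness 1, 4, 13, 19, 27, 25, 21.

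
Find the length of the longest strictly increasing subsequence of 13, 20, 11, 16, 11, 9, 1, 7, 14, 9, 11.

4

Scanning left to right, the best length ending at each element is: 13→1, 20→2, 11→1, 16→2, 11→1, 9→1, 1→1, 7→2, 14→3, 9→3, 11→4.
So the longest increasing subsequence has length 4, e.g. 1, 7, 9, 11.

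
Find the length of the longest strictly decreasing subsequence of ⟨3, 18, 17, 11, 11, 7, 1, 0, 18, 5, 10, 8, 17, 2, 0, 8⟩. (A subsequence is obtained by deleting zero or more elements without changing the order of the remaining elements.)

One longest decreasing subsequence is 18, 17, 11, 7, 5, 2, 0 (positions 2,3,4,6,10,14,15), of length 7; no longer one exists.

7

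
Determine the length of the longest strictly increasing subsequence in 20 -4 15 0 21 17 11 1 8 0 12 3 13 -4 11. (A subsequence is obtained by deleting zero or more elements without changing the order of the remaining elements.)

6

Scanning left to right, the best length ending at each element is: 20→1, -4→1, 15→2, 0→2, 21→3, 17→3, 11→3, 1→3, 8→4, 0→2, 12→5, 3→4, 13→6, -4→1, 11→5.
So the longest increasing subsequence has length 6, e.g. -4, 0, 1, 8, 12, 13.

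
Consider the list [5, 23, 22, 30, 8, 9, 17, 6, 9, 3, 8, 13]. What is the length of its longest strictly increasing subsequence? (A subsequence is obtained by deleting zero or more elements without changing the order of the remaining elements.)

4

Let dp[i] be the longest increasing subsequence ending at position i. Then dp = [1, 2, 2, 3, 2, 3, 4, 2, 3, 1, 3, 4].
The maximum is 4; one witness is 5, 8, 9, 17 at positions 1,5,6,7.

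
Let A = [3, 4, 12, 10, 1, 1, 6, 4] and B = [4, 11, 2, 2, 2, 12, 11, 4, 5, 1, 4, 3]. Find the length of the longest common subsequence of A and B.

A longest common subsequence is 4, 12, 1, 4 (length 4); the LCS DP confirms no longer common subsequence exists.

4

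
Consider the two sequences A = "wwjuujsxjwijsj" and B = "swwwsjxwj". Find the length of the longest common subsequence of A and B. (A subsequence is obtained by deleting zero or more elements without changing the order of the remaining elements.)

6

A longest common subsequence is wwjxwj (length 6); the LCS DP confirms no longer common subsequence exists.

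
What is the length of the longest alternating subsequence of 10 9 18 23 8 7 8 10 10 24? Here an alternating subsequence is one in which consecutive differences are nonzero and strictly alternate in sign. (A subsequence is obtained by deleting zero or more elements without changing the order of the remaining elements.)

Track the best alternating length ending on an up-step vs a down-step at each position: up/down = 1/1, 1/2, 3/1, 3/1, 1/4, 1/4, 5/4, 5/4, 5/4, 5/1.
The maximum over both is 5; one such subsequence is 10, 9, 18, 7, 8.

5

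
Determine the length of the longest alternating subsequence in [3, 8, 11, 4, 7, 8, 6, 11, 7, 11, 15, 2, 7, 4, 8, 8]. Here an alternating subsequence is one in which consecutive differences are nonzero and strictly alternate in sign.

12

Track the best alternating length ending on an up-step vs a down-step at each position: up/down = 1/1, 2/1, 2/1, 2/3, 4/3, 4/3, 4/5, 6/1, 6/7, 8/1, 8/1, 1/9, 10/9, 10/11, 12/9, 12/9.
The maximum over both is 12; one such subsequence is 3, 8, 4, 7, 6, 11, 7, 11, 2, 7, 4, 8.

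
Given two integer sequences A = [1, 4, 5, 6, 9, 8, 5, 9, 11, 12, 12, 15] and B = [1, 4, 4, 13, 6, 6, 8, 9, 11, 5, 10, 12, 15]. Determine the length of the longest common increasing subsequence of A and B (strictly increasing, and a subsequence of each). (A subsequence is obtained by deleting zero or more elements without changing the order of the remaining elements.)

A longest common strictly increasing subsequence is 1, 4, 6, 8, 9, 11, 12, 15 (length 8); it appears in order in both A and B, and no longer such subsequence exists.

8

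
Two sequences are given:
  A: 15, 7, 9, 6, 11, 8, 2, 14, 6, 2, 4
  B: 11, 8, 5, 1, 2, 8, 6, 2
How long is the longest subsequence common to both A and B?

5

A longest common subsequence is 11, 8, 2, 6, 2 (length 5); the LCS DP confirms no longer common subsequence exists.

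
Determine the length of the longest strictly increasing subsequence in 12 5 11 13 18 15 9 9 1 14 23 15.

5

Let dp[i] be the longest increasing subsequence ending at position i. Then dp = [1, 1, 2, 3, 4, 4, 2, 2, 1, 4, 5, 5].
The maximum is 5; one witness is 5, 11, 13, 18, 23 at positions 2,3,4,5,11.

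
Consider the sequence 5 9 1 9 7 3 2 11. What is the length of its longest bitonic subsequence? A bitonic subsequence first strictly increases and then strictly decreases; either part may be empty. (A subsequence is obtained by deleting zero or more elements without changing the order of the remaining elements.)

5

Let inc[i] be the LIS ending at i and dec[i] the longest strictly decreasing subsequence starting at i. inc = [1, 2, 1, 2, 2, 2, 2, 3], dec = [3, 4, 1, 4, 3, 2, 1, 1].
max_i inc[i]+dec[i]−1 = 5, with one witness 5, 9, 7, 3, 2.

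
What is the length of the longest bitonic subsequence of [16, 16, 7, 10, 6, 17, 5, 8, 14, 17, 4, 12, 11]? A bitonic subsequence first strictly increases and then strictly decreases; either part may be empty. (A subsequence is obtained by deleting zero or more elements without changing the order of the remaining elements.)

6

One longest bitonic subsequence is 7, 10, 17, 14, 12, 11 (positions 3,4,6,9,12,13): it rises to 17 then falls. Length 6 is optimal.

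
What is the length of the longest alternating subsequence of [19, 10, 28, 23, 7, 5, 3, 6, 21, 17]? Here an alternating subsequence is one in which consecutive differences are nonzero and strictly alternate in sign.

6

Track the best alternating length ending on an up-step vs a down-step at each position: up/down = 1/1, 1/2, 3/1, 3/4, 1/4, 1/4, 1/4, 5/4, 5/4, 5/6.
The maximum over both is 6; one such subsequence is 19, 10, 28, 7, 21, 17.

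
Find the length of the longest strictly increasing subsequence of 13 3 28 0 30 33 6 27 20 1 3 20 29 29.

One longest increasing subsequence is 0, 1, 3, 20, 29 (positions 4,10,11,12,13), of length 5; no longer one exists.

5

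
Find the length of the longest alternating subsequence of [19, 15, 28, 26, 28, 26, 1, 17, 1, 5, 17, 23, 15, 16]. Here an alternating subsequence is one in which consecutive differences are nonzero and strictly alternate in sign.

11

Track the best alternating length ending on an up-step vs a down-step at each position: up/down = 1/1, 1/2, 3/1, 3/4, 5/1, 3/6, 1/6, 7/6, 1/8, 9/8, 9/6, 9/6, 9/10, 11/10.
The maximum over both is 11; one such subsequence is 19, 15, 28, 26, 28, 1, 17, 1, 17, 15, 16.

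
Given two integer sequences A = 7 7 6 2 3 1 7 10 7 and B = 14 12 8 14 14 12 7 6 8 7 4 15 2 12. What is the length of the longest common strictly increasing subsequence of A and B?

2

A longest common strictly increasing subsequence is 6, 7 (length 2); it appears in order in both A and B, and no longer such subsequence exists.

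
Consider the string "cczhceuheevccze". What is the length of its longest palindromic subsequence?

7

One longest palindromic subsequence is zceeecz (positions 3,5,6,9,10,13,14); it reads the same forward and backward, and the interval DP gives dp[1][15] = 7.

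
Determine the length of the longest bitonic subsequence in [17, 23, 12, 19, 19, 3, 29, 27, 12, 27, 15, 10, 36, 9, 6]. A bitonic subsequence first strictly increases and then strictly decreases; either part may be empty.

Let inc[i] be the LIS ending at i and dec[i] the longest strictly decreasing subsequence starting at i. inc = [1, 2, 1, 2, 2, 1, 3, 3, 2, 3, 3, 2, 4, 2, 2], dec = [5, 6, 4, 5, 5, 1, 6, 5, 4, 5, 4, 3, 3, 2, 1].
max_i inc[i]+dec[i]−1 = 8, with one witness 17, 23, 29, 27, 15, 10, 9, 6.

8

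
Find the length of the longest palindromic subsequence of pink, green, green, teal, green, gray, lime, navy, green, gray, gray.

Using dp[i][j] = 2 + dp[i+1][j−1] if the ends match, else max(dp[i+1][j], dp[i][j−1]):
dp[1][11] = 5. A witness is green green teal green green at positions 2,3,4,5,9.

5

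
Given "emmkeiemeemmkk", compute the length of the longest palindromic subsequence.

9

One longest palindromic subsequence is mmeemeemm (positions 2,3,5,7,8,9,10,11,12); it reads the same forward and backward, and the interval DP gives dp[1][14] = 9.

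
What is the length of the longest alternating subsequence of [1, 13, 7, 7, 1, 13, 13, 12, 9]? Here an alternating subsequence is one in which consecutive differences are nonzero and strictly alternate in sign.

5

A longest alternating subsequence is 1, 13, 7, 13, 12 (positions 1,2,3,6,8); its 4 consecutive differences strictly alternate in sign, and length 5 is optimal.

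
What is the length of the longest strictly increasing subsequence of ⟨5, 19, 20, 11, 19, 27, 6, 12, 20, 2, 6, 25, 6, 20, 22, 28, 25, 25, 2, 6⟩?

One longest increasing subsequence is 5, 11, 19, 20, 25, 28 (positions 1,4,5,9,12,16), of length 6; no longer one exists.

6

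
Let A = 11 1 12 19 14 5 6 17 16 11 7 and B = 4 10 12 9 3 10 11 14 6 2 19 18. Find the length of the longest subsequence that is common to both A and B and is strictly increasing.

2

For each value that appears in both, track the longest common increasing run ending there.
The best achievable length is 2; one witness is 12, 14 (A-positions 3,5, B-positions 3,8).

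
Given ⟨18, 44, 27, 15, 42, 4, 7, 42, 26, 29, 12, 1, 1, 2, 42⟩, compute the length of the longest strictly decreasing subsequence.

Scanning left to right, the best length ending at each element is: 18→1, 44→1, 27→2, 15→3, 42→2, 4→4, 7→4, 42→2, 26→3, 29→3, 12→4, 1→5, 1→5, 2→5, 42→2.
So the longest decreasing subsequence has length 5, e.g. 44, 27, 15, 4, 1.

5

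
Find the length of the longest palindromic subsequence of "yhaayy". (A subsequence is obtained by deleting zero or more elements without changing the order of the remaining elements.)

Using dp[i][j] = 2 + dp[i+1][j−1] if the ends match, else max(dp[i+1][j], dp[i][j−1]):
dp[1][6] = 4. A witness is yaay at positions 1,3,4,6.

4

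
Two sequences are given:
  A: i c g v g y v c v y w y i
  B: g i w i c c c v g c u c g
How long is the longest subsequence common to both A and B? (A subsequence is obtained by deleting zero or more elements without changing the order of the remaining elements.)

5

Backtracking the LCS table gives one alignment: i (A1,B4) → c (A2,B7) → v (A4,B8) → g (A5,B9) → c (A8,B12).
So the longest common subsequence has length 5.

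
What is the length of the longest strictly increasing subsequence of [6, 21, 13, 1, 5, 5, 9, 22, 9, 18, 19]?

5

One longest increasing subsequence is 1, 5, 9, 18, 19 (positions 4,5,7,10,11), of length 5; no longer one exists.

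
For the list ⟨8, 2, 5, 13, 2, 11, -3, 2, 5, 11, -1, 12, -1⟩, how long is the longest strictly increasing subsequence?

Scanning left to right, the best length ending at each element is: 8→1, 2→1, 5→2, 13→3, 2→1, 11→3, -3→1, 2→2, 5→3, 11→4, -1→2, 12→5, -1→2.
So the longest increasing subsequence has length 5, e.g. -3, 2, 5, 11, 12.

5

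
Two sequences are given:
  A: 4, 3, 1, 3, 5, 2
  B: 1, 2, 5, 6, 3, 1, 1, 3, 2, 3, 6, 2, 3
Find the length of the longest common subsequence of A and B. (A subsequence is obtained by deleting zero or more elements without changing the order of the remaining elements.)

A longest common subsequence is 3, 1, 3, 2 (length 4); the LCS DP confirms no longer common subsequence exists.

4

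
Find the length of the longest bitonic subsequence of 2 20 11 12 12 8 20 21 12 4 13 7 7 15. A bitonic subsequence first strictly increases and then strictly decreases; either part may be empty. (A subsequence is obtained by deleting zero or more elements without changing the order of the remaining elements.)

One longest bitonic subsequence is 2, 11, 12, 20, 21, 13, 7 (positions 1,3,4,7,8,11,13): it rises to 21 then falls. Length 7 is optimal.

7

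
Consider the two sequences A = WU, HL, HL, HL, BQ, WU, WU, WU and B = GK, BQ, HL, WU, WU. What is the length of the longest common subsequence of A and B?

A longest common subsequence is HL, WU, WU (length 3); the LCS DP confirms no longer common subsequence exists.

3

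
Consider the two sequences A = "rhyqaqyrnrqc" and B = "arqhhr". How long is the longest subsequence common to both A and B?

Backtracking the LCS table gives one alignment: r (A1,B2) → h (A2,B5) → r (A10,B6).
So the longest common subsequence has length 3.

3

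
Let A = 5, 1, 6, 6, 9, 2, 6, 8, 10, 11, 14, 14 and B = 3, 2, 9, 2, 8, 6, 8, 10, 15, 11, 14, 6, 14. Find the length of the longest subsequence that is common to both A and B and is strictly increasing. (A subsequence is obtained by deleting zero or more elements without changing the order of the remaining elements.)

For each value that appears in both, track the longest common increasing run ending there.
The best achievable length is 6; one witness is 2, 6, 8, 10, 11, 14 (A-positions 6,7,8,9,10,11, B-positions 2,6,7,8,10,11).

6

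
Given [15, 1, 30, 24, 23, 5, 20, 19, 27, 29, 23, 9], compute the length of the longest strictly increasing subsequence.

5

Let dp[i] be the longest increasing subsequence ending at position i. Then dp = [1, 1, 2, 2, 2, 2, 3, 3, 4, 5, 4, 3].
The maximum is 5; one witness is 1, 5, 20, 27, 29 at positions 2,6,7,9,10.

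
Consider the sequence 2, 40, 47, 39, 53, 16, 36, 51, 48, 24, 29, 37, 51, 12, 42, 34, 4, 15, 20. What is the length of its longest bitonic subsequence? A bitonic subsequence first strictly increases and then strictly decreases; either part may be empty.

Let inc[i] be the LIS ending at i and dec[i] the longest strictly decreasing subsequence starting at i. inc = [1, 2, 3, 2, 4, 2, 3, 4, 4, 3, 4, 5, 6, 2, 6, 5, 2, 3, 4], dec = [1, 6, 6, 5, 6, 3, 4, 5, 4, 3, 3, 3, 4, 2, 3, 2, 1, 1, 1].
max_i inc[i]+dec[i]−1 = 9, with one witness 2, 40, 47, 53, 51, 48, 42, 34, 20.

9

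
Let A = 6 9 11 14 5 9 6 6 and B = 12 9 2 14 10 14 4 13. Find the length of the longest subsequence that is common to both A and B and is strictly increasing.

2

A longest common strictly increasing subsequence is 9, 14 (length 2); it appears in order in both A and B, and no longer such subsequence exists.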